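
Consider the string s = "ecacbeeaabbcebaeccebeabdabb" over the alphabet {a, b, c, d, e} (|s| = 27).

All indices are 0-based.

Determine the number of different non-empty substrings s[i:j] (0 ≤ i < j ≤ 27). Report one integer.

rank→(start, suffix):
  0 → (7, 'aabbcebaeccebeabdabb')
  1 → (24, 'abb')
  2 → (8, 'abbcebaeccebeabdabb')
  3 → (21, 'abdabb')
  4 → (2, 'acbeeaabbcebaeccebeabdabb')
  5 → (14, 'aeccebeabdabb')
  6 → (26, 'b')
  7 → (13, 'baeccebeabdabb')
  8 → (25, 'bb')
  9 → (9, 'bbcebaeccebeabdabb')
  10 → (10, 'bcebaeccebeabdabb')
  11 → (22, 'bdabb')
  12 → (19, 'beabdabb')
  13 → (4, 'beeaabbcebaeccebeabdabb')
  14 → (1, 'cacbeeaabbcebaeccebeabdabb')
  15 → (3, 'cbeeaabbcebaeccebeabdabb')
  16 → (16, 'ccebeabdabb')
  17 → (11, 'cebaeccebeabdabb')
  18 → (17, 'cebeabdabb')
  19 → (23, 'dabb')
  20 → (6, 'eaabbcebaeccebeabdabb')
  21 → (20, 'eabdabb')
  22 → (12, 'ebaeccebeabdabb')
  23 → (18, 'ebeabdabb')
  24 → (0, 'ecacbeeaabbcebaeccebeabdabb')
  25 → (15, 'eccebeabdabb')
  26 → (5, 'eeaabbcebaeccebeabdabb')

SA = [7, 24, 8, 21, 2, 14, 26, 13, 25, 9, 10, 22, 19, 4, 1, 3, 16, 11, 17, 23, 6, 20, 12, 18, 0, 15, 5]
[i] adj suffixes → lcp
  [1] 7/24 → 1 ('a')
  [2] 24/8 → 3 ('abb')
  [3] 8/21 → 2 ('ab')
  [4] 21/2 → 1 ('a')
  [5] 2/14 → 1 ('a')
  [6] 14/26 → 0 ('')
  [7] 26/13 → 1 ('b')
  [8] 13/25 → 1 ('b')
  [9] 25/9 → 2 ('bb')
  [10] 9/10 → 1 ('b')
  [11] 10/22 → 1 ('b')
  [12] 22/19 → 1 ('b')
  [13] 19/4 → 2 ('be')
  [14] 4/1 → 0 ('')
  [15] 1/3 → 1 ('c')
  [16] 3/16 → 1 ('c')
  [17] 16/11 → 1 ('c')
  [18] 11/17 → 3 ('ceb')
  [19] 17/23 → 0 ('')
  [20] 23/6 → 0 ('')
  [21] 6/20 → 2 ('ea')
  [22] 20/12 → 1 ('e')
  [23] 12/18 → 2 ('eb')
  [24] 18/0 → 1 ('e')
  [25] 0/15 → 2 ('ec')
  [26] 15/5 → 1 ('e')

n(n+1)/2 = 27·28/2 = 378
Σ LCP = 0 + 1 + 3 + 2 + 1 + 1 + 0 + 1 + 1 + 2 + 1 + 1 + 1 + 2 + 0 + 1 + 1 + 1 + 3 + 0 + 0 + 2 + 1 + 2 + 1 + 2 + 1 = 32
distinct = 378 − 32 = 346

346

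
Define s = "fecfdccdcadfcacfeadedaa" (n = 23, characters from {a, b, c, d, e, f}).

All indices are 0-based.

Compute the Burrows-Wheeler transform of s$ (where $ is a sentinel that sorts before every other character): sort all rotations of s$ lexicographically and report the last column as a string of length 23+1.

rank  rotation                  last
    0  $fecfdccdcadfcacfeadedaa  a
    1  a$fecfdccdcadfcacfeadeda  a
    2  aa$fecfdccdcadfcacfeaded  d
    3  acfeadedaa$fecfdccdcadfc  c
    4  adedaa$fecfdccdcadfcacfe  e
    5  adfcacfeadedaa$fecfdccdc  c
    6  cacfeadedaa$fecfdccdcadf  f
    7  cadfcacfeadedaa$fecfdccd  d
    8  ccdcadfcacfeadedaa$fecfd  d
    9  cdcadfcacfeadedaa$fecfdc  c
   10  cfdccdcadfcacfeadedaa$fe  e
   11  cfeadedaa$fecfdccdcadfca  a
   12  daa$fecfdccdcadfcacfeade  e
   13  dcadfcacfeadedaa$fecfdcc  c
   14  dccdcadfcacfeadedaa$fecf  f
   15  dedaa$fecfdccdcadfcacfea  a
   16  dfcacfeadedaa$fecfdccdca  a
   17  eadedaa$fecfdccdcadfcacf  f
   18  ecfdccdcadfcacfeadedaa$f  f
   19  edaa$fecfdccdcadfcacfead  d
   20  fcacfeadedaa$fecfdccdcad  d
   21  fdccdcadfcacfeadedaa$fec  c
   22  feadedaa$fecfdccdcadfcac  c
   23  fecfdccdcadfcacfeadedaa$  $

aadcecfddceaecfaaffddcc$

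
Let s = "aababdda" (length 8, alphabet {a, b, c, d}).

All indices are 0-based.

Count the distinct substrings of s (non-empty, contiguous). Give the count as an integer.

sorted suffixes:
  #0 SA[0]=7  'a'
  #1 SA[1]=0  'aababdda'
  #2 SA[2]=1  'ababdda'
  #3 SA[3]=3  'abdda'
  #4 SA[4]=2  'babdda'
  #5 SA[5]=4  'bdda'
  #6 SA[6]=6  'da'
  #7 SA[7]=5  'dda'

SA = [7, 0, 1, 3, 2, 4, 6, 5]
i: (SA[i-1],SA[i]) lcp shared
  1: (7,0) 1 'a'
  2: (0,1) 1 'a'
  3: (1,3) 2 'ab'
  4: (3,2) 0 ''
  5: (2,4) 1 'b'
  6: (4,6) 0 ''
  7: (6,5) 1 'd'

n(n+1)/2 = 8·9/2 = 36
Σ LCP = 0 + 1 + 1 + 2 + 0 + 1 + 0 + 1 = 6
distinct = 36 − 6 = 30

30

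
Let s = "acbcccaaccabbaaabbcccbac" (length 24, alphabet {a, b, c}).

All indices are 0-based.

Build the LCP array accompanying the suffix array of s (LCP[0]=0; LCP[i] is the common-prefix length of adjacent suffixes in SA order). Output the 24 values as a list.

rank→(start, suffix):
  0 → (13, 'aaabbcccbac')
  1 → (14, 'aabbcccbac')
  2 → (6, 'aaccabbaaabbcccbac')
  3 → (10, 'abbaaabbcccbac')
  4 → (15, 'abbcccbac')
  5 → (22, 'ac')
  6 → (0, 'acbcccaaccabbaaabbcccbac')
  7 → (7, 'accabbaaabbcccbac')
  8 → (12, 'baaabbcccbac')
  9 → (21, 'bac')
  10 → (11, 'bbaaabbcccbac')
  11 → (16, 'bbcccbac')
  12 → (2, 'bcccaaccabbaaabbcccbac')
  13 → (17, 'bcccbac')
  14 → (23, 'c')
  15 → (5, 'caaccabbaaabbcccbac')
  16 → (9, 'cabbaaabbcccbac')
  17 → (20, 'cbac')
  18 → (1, 'cbcccaaccabbaaabbcccbac')
  19 → (4, 'ccaaccabbaaabbcccbac')
  20 → (8, 'ccabbaaabbcccbac')
  21 → (19, 'ccbac')
  22 → (3, 'cccaaccabbaaabbcccbac')
  23 → (18, 'cccbac')

SA = [13, 14, 6, 10, 15, 22, 0, 7, 12, 21, 11, 16, 2, 17, 23, 5, 9, 20, 1, 4, 8, 19, 3, 18]
[i] adj suffixes → lcp
  [1] 13/14 → 2 ('aa')
  [2] 14/6 → 2 ('aa')
  [3] 6/10 → 1 ('a')
  [4] 10/15 → 3 ('abb')
  [5] 15/22 → 1 ('a')
  [6] 22/0 → 2 ('ac')
  [7] 0/7 → 2 ('ac')
  [8] 7/12 → 0 ('')
  [9] 12/21 → 2 ('ba')
  [10] 21/11 → 1 ('b')
  [11] 11/16 → 2 ('bb')
  [12] 16/2 → 1 ('b')
  [13] 2/17 → 4 ('bccc')
  [14] 17/23 → 0 ('')
  [15] 23/5 → 1 ('c')
  [16] 5/9 → 2 ('ca')
  [17] 9/20 → 1 ('c')
  [18] 20/1 → 2 ('cb')
  [19] 1/4 → 1 ('c')
  [20] 4/8 → 3 ('cca')
  [21] 8/19 → 2 ('cc')
  [22] 19/3 → 2 ('cc')
  [23] 3/18 → 3 ('ccc')

[0, 2, 2, 1, 3, 1, 2, 2, 0, 2, 1, 2, 1, 4, 0, 1, 2, 1, 2, 1, 3, 2, 2, 3]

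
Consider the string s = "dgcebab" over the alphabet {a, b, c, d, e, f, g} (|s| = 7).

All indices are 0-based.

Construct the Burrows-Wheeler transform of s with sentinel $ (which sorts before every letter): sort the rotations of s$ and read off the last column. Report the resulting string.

rank  rotation  last
    0  $dgcebab  b
    1  ab$dgceb  b
    2  b$dgceba  a
    3  bab$dgce  e
    4  cebab$dg  g
    5  dgcebab$  $
    6  ebab$dgc  c
    7  gcebab$d  d

bbaeg$cd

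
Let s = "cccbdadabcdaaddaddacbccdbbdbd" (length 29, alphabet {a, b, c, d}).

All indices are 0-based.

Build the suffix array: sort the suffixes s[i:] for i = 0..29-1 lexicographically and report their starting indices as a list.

[11, 7, 18, 5, 15, 12, 24, 20, 8, 27, 3, 25, 19, 2, 1, 0, 21, 9, 22, 28, 10, 6, 17, 4, 14, 23, 26, 16, 13]

sorted suffixes:
  #0 SA[0]=11  'aaddaddacbccdbbdbd'
  #1 SA[1]=7  'abcdaaddaddacbccdbbdbd'
  #2 SA[2]=18  'acbccdbbdbd'
  #3 SA[3]=5  'adabcdaaddaddacbccdbbdbd'
  #4 SA[4]=15  'addacbccdbbdbd'
  #5 SA[5]=12  'addaddacbccdbbdbd'
  #6 SA[6]=24  'bbdbd'
  #7 SA[7]=20  'bccdbbdbd'
  #8 SA[8]=8  'bcdaaddaddacbccdbbdbd'
  #9 SA[9]=27  'bd'
  #10 SA[10]=3  'bdadabcdaaddaddacbccdbbdbd'
  #11 SA[11]=25  'bdbd'
  #12 SA[12]=19  'cbccdbbdbd'
  #13 SA[13]=2  'cbdadabcdaaddaddacbccdbbdbd'
  #14 SA[14]=1  'ccbdadabcdaaddaddacbccdbbdbd'
  #15 SA[15]=0  'cccbdadabcdaaddaddacbccdbbdbd'
  #16 SA[16]=21  'ccdbbdbd'
  #17 SA[17]=9  'cdaaddaddacbccdbbdbd'
  #18 SA[18]=22  'cdbbdbd'
  #19 SA[19]=28  'd'
  #20 SA[20]=10  'daaddaddacbccdbbdbd'
  #21 SA[21]=6  'dabcdaaddaddacbccdbbdbd'
  #22 SA[22]=17  'dacbccdbbdbd'
  #23 SA[23]=4  'dadabcdaaddaddacbccdbbdbd'
  #24 SA[24]=14  'daddacbccdbbdbd'
  #25 SA[25]=23  'dbbdbd'
  #26 SA[26]=26  'dbd'
  #27 SA[27]=16  'ddacbccdbbdbd'
  #28 SA[28]=13  'ddaddacbccdbbdbd'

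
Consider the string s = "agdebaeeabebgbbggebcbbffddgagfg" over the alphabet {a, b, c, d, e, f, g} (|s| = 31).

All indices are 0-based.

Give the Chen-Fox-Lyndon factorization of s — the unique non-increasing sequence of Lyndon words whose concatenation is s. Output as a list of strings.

emit factor 1: 'agdeb' (i=0, period=5)
emit factor 2: 'aee' (i=5, period=3)
emit factor 3: 'abebgbbggebcbbffddgagfg' (i=8, period=23)

["agdeb", "aee", "abebgbbggebcbbffddgagfg"]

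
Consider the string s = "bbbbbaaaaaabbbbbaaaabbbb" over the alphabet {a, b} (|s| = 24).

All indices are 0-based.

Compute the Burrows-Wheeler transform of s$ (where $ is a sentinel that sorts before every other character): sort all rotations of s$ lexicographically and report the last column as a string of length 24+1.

bbabaaaaaaabbbbbbbbbabb$a

rank  rotation                   last
    0  $bbbbbaaaaaabbbbbaaaabbbb  b
    1  aaaaaabbbbbaaaabbbb$bbbbb  b
    2  aaaaabbbbbaaaabbbb$bbbbba  a
    3  aaaabbbb$bbbbbaaaaaabbbbb  b
    4  aaaabbbbbaaaabbbb$bbbbbaa  a
    5  aaabbbb$bbbbbaaaaaabbbbba  a
    6  aaabbbbbaaaabbbb$bbbbbaaa  a
    7  aabbbb$bbbbbaaaaaabbbbbaa  a
    8  aabbbbbaaaabbbb$bbbbbaaaa  a
    9  abbbb$bbbbbaaaaaabbbbbaaa  a
   10  abbbbbaaaabbbb$bbbbbaaaaa  a
   11  b$bbbbbaaaaaabbbbbaaaabbb  b
   12  baaaaaabbbbbaaaabbbb$bbbb  b
   13  baaaabbbb$bbbbbaaaaaabbbb  b
   14  bb$bbbbbaaaaaabbbbbaaaabb  b
   15  bbaaaaaabbbbbaaaabbbb$bbb  b
   16  bbaaaabbbb$bbbbbaaaaaabbb  b
   17  bbb$bbbbbaaaaaabbbbbaaaab  b
   18  bbbaaaaaabbbbbaaaabbbb$bb  b
   19  bbbaaaabbbb$bbbbbaaaaaabb  b
   20  bbbb$bbbbbaaaaaabbbbbaaaa  a
   21  bbbbaaaaaabbbbbaaaabbbb$b  b
   22  bbbbaaaabbbb$bbbbbaaaaaab  b
   23  bbbbbaaaaaabbbbbaaaabbbb$  $
   24  bbbbbaaaabbbb$bbbbbaaaaaa  a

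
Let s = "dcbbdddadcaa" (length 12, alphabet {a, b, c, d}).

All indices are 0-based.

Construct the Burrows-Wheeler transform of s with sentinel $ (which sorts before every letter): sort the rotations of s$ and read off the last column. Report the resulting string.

rank  rotation       last
    0  $dcbbdddadcaa  a
    1  a$dcbbdddadca  a
    2  aa$dcbbdddadc  c
    3  adcaa$dcbbddd  d
    4  bbdddadcaa$dc  c
    5  bdddadcaa$dcb  b
    6  caa$dcbbdddad  d
    7  cbbdddadcaa$d  d
    8  dadcaa$dcbbdd  d
    9  dcaa$dcbbddda  a
   10  dcbbdddadcaa$  $
   11  ddadcaa$dcbbd  d
   12  dddadcaa$dcbb  b

aacdcbddda$db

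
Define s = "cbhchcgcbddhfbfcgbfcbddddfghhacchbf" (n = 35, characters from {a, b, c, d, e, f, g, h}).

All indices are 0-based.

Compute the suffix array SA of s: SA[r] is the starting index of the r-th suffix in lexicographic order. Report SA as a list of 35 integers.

[29, 20, 8, 33, 17, 13, 1, 19, 7, 0, 30, 15, 5, 31, 3, 21, 22, 23, 9, 24, 10, 34, 12, 18, 14, 25, 16, 6, 26, 28, 32, 4, 2, 11, 27]

sorted suffixes:
  #0 SA[0]=29  'acchbf'
  #1 SA[1]=20  'bddddfghhacchbf'
  #2 SA[2]=8  'bddhfbfcgbfcbddddfghhacchbf'
  #3 SA[3]=33  'bf'
  #4 SA[4]=17  'bfcbddddfghhacchbf'
  #5 SA[5]=13  'bfcgbfcbddddfghhacchbf'
  #6 SA[6]=1  'bhchcgcbddhfbfcgbfcbddddfghhacchbf'
  #7 SA[7]=19  'cbddddfghhacchbf'
  #8 SA[8]=7  'cbddhfbfcgbfcbddddfghhacchbf'
  #9 SA[9]=0  'cbhchcgcbddhfbfcgbfcbddddfghhacchbf'
  #10 SA[10]=30  'cchbf'
  #11 SA[11]=15  'cgbfcbddddfghhacchbf'
  #12 SA[12]=5  'cgcbddhfbfcgbfcbddddfghhacchbf'
  #13 SA[13]=31  'chbf'
  #14 SA[14]=3  'chcgcbddhfbfcgbfcbddddfghhacchbf'
  #15 SA[15]=21  'ddddfghhacchbf'
  #16 SA[16]=22  'dddfghhacchbf'
  #17 SA[17]=23  'ddfghhacchbf'
  #18 SA[18]=9  'ddhfbfcgbfcbddddfghhacchbf'
  #19 SA[19]=24  'dfghhacchbf'
  #20 SA[20]=10  'dhfbfcgbfcbddddfghhacchbf'
  #21 SA[21]=34  'f'
  #22 SA[22]=12  'fbfcgbfcbddddfghhacchbf'
  #23 SA[23]=18  'fcbddddfghhacchbf'
  #24 SA[24]=14  'fcgbfcbddddfghhacchbf'
  #25 SA[25]=25  'fghhacchbf'
  #26 SA[26]=16  'gbfcbddddfghhacchbf'
  #27 SA[27]=6  'gcbddhfbfcgbfcbddddfghhacchbf'
  #28 SA[28]=26  'ghhacchbf'
  #29 SA[29]=28  'hacchbf'
  #30 SA[30]=32  'hbf'
  #31 SA[31]=4  'hcgcbddhfbfcgbfcbddddfghhacchbf'
  #32 SA[32]=2  'hchcgcbddhfbfcgbfcbddddfghhacchbf'
  #33 SA[33]=11  'hfbfcgbfcbddddfghhacchbf'
  #34 SA[34]=27  'hhacchbf'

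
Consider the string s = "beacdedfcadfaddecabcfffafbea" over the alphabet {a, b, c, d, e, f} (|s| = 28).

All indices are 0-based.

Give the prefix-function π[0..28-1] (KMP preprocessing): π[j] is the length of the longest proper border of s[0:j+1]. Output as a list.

π[0] = 0
j=1 s[j]='e': π[1]=0 (border '')
j=2 s[j]='a': π[2]=0 (border '')
j=3 s[j]='c': π[3]=0 (border '')
j=4 s[j]='d': π[4]=0 (border '')
j=5 s[j]='e': π[5]=0 (border '')
j=6 s[j]='d': π[6]=0 (border '')
j=7 s[j]='f': π[7]=0 (border '')
j=8 s[j]='c': π[8]=0 (border '')
j=9 s[j]='a': π[9]=0 (border '')
j=10 s[j]='d': π[10]=0 (border '')
j=11 s[j]='f': π[11]=0 (border '')
j=12 s[j]='a': π[12]=0 (border '')
j=13 s[j]='d': π[13]=0 (border '')
j=14 s[j]='d': π[14]=0 (border '')
j=15 s[j]='e': π[15]=0 (border '')
j=16 s[j]='c': π[16]=0 (border '')
j=17 s[j]='a': π[17]=0 (border '')
j=18 s[j]='b': π[18]=1 (border 'b')
j=19 s[j]='c': k: 1→0; π[19]=0 (border '')
j=20 s[j]='f': π[20]=0 (border '')
j=21 s[j]='f': π[21]=0 (border '')
j=22 s[j]='f': π[22]=0 (border '')
j=23 s[j]='a': π[23]=0 (border '')
j=24 s[j]='f': π[24]=0 (border '')
j=25 s[j]='b': π[25]=1 (border 'b')
j=26 s[j]='e': π[26]=2 (border 'be')
j=27 s[j]='a': π[27]=3 (border 'bea')

[0, 0, 0, 0, 0, 0, 0, 0, 0, 0, 0, 0, 0, 0, 0, 0, 0, 0, 1, 0, 0, 0, 0, 0, 0, 1, 2, 3]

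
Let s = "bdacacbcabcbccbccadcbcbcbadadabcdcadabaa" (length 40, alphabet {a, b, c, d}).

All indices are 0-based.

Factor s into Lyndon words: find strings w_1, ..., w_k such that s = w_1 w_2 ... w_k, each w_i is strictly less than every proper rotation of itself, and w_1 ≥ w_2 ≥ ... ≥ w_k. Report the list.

emit factor 1: 'bd' (i=0, period=2)
emit factor 2: 'acacbc' (i=2, period=6)
emit factor 3: 'abcbccbccadcbcbcbadadabcdcad' (i=8, period=28)
emit factor 4: 'ab' (i=36, period=2)
emit factor 5: 'a' (i=38, period=1)
emit factor 6: 'a' (i=39, period=1)

["bd", "acacbc", "abcbccbccadcbcbcbadadabcdcad", "ab", "a", "a"]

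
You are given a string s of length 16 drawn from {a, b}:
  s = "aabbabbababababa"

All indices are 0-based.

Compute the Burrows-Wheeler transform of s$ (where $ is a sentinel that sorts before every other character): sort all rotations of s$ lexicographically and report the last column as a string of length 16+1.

rank  rotation           last
    0  $aabbabbababababa  a
    1  a$aabbabbabababab  b
    2  aabbabbababababa$  $
    3  aba$aabbabbababab  b
    4  ababa$aabbabbabab  b
    5  abababa$aabbabbab  b
    6  ababababa$aabbabb  b
    7  abbababababa$aabb  b
    8  abbabbababababa$a  a
    9  ba$aabbabbabababa  a
   10  baba$aabbabbababa  a
   11  bababa$aabbabbaba  a
   12  babababa$aabbabba  a
   13  bababababa$aabbab  b
   14  babbababababa$aab  b
   15  bbababababa$aabba  a
   16  bbabbababababa$aa  a

ab$bbbbbaaaaabbaa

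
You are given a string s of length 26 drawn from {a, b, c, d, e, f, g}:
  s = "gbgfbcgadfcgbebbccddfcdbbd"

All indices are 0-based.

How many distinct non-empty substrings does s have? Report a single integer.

rank | idx | suffix
   0 |   7 | adfcgbebbccddfcdbbd
   1 |  14 | bbccddfcdbbd
   2 |  23 | bbd
   3 |  15 | bccddfcdbbd
   4 |   4 | bcgadfcgbebbccddfcdbbd
   5 |  24 | bd
   6 |  12 | bebbccddfcdbbd
   7 |   1 | bgfbcgadfcgbebbccddfcdbbd
   8 |  16 | ccddfcdbbd
   9 |  21 | cdbbd
  10 |  17 | cddfcdbbd
  11 |   5 | cgadfcgbebbccddfcdbbd
  12 |  10 | cgbebbccddfcdbbd
  13 |  25 | d
  14 |  22 | dbbd
  15 |  18 | ddfcdbbd
  16 |  19 | dfcdbbd
  17 |   8 | dfcgbebbccddfcdbbd
  18 |  13 | ebbccddfcdbbd
  19 |   3 | fbcgadfcgbebbccddfcdbbd
  20 |  20 | fcdbbd
  21 |   9 | fcgbebbccddfcdbbd
  22 |   6 | gadfcgbebbccddfcdbbd
  23 |  11 | gbebbccddfcdbbd
  24 |   0 | gbgfbcgadfcgbebbccddfcdbbd
  25 |   2 | gfbcgadfcgbebbccddfcdbbd

SA = [7, 14, 23, 15, 4, 24, 12, 1, 16, 21, 17, 5, 10, 25, 22, 18, 19, 8, 13, 3, 20, 9, 6, 11, 0, 2]
i: (SA[i-1],SA[i]) lcp shared
  1: (7,14) 0 ''
  2: (14,23) 2 'bb'
  3: (23,15) 1 'b'
  4: (15,4) 2 'bc'
  5: (4,24) 1 'b'
  6: (24,12) 1 'b'
  7: (12,1) 1 'b'
  8: (1,16) 0 ''
  9: (16,21) 1 'c'
  10: (21,17) 2 'cd'
  11: (17,5) 1 'c'
  12: (5,10) 2 'cg'
  13: (10,25) 0 ''
  14: (25,22) 1 'd'
  15: (22,18) 1 'd'
  16: (18,19) 1 'd'
  17: (19,8) 3 'dfc'
  18: (8,13) 0 ''
  19: (13,3) 0 ''
  20: (3,20) 1 'f'
  21: (20,9) 2 'fc'
  22: (9,6) 0 ''
  23: (6,11) 1 'g'
  24: (11,0) 2 'gb'
  25: (0,2) 1 'g'

n(n+1)/2 = 26·27/2 = 351
Σ LCP = 0 + 0 + 2 + 1 + 2 + 1 + 1 + 1 + 0 + 1 + 2 + 1 + 2 + 0 + 1 + 1 + 1 + 3 + 0 + 0 + 1 + 2 + 0 + 1 + 2 + 1 = 27
distinct = 351 − 27 = 324

324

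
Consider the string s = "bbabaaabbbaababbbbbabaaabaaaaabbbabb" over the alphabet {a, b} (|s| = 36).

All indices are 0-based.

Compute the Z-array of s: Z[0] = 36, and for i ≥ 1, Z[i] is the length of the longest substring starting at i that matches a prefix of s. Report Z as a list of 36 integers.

Z[0]=36
i=1: i≥r, start 0; Z[1]=1 grow→box=[1,2)
i=2: i≥r, start 0; Z[2]=0
i=3: i≥r, start 0; Z[3]=1 grow→box=[3,4)
i=4: i≥r, start 0; Z[4]=0
i=5: i≥r, start 0; Z[5]=0
i=6: i≥r, start 0; Z[6]=0
i=7: i≥r, start 0; Z[7]=2 grow→box=[7,9)
i=8: min(r-i=1, Z[1]=1)=1; Z[8]=3 grow→box=[8,11)
i=9: min(r-i=2, Z[1]=1)=1; Z[9]=1
i=10: min(r-i=1, Z[2]=0)=0; Z[10]=0
i=11: i≥r, start 0; Z[11]=0
i=12: i≥r, start 0; Z[12]=1 grow→box=[12,13)
i=13: i≥r, start 0; Z[13]=0
i=14: i≥r, start 0; Z[14]=2 grow→box=[14,16)
i=15: min(r-i=1, Z[1]=1)=1; Z[15]=2 grow→box=[15,17)
i=16: min(r-i=1, Z[1]=1)=1; Z[16]=2 grow→box=[16,18)
i=17: min(r-i=1, Z[1]=1)=1; Z[17]=8 grow→box=[17,25)
i=18: min(r-i=7, Z[1]=1)=1; Z[18]=1
i=19: min(r-i=6, Z[2]=0)=0; Z[19]=0
i=20: min(r-i=5, Z[3]=1)=1; Z[20]=1
i=21: min(r-i=4, Z[4]=0)=0; Z[21]=0
i=22: min(r-i=3, Z[5]=0)=0; Z[22]=0
i=23: min(r-i=2, Z[6]=0)=0; Z[23]=0
i=24: min(r-i=1, Z[7]=2)=1; Z[24]=1
i=25: i≥r, start 0; Z[25]=0
i=26: i≥r, start 0; Z[26]=0
i=27: i≥r, start 0; Z[27]=0
i=28: i≥r, start 0; Z[28]=0
i=29: i≥r, start 0; Z[29]=0
i=30: i≥r, start 0; Z[30]=2 grow→box=[30,32)
i=31: min(r-i=1, Z[1]=1)=1; Z[31]=4 grow→box=[31,35)
i=32: min(r-i=3, Z[1]=1)=1; Z[32]=1
i=33: min(r-i=2, Z[2]=0)=0; Z[33]=0
i=34: min(r-i=1, Z[3]=1)=1; Z[34]=2 grow→box=[34,36)
i=35: min(r-i=1, Z[1]=1)=1; Z[35]=1

[36, 1, 0, 1, 0, 0, 0, 2, 3, 1, 0, 0, 1, 0, 2, 2, 2, 8, 1, 0, 1, 0, 0, 0, 1, 0, 0, 0, 0, 0, 2, 4, 1, 0, 2, 1]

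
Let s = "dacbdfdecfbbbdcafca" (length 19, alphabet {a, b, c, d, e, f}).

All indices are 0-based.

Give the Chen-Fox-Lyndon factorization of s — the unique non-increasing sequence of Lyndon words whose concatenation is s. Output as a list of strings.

emit factor 1: 'd' (i=0, period=1)
emit factor 2: 'acbdfdecfbbbdcafc' (i=1, period=17)
emit factor 3: 'a' (i=18, period=1)

["d", "acbdfdecfbbbdcafc", "a"]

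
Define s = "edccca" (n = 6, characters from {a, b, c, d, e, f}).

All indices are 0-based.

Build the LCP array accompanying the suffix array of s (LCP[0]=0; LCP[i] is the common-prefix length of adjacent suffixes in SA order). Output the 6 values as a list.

rank→(start, suffix):
  0 → (5, 'a')
  1 → (4, 'ca')
  2 → (3, 'cca')
  3 → (2, 'ccca')
  4 → (1, 'dccca')
  5 → (0, 'edccca')

SA = [5, 4, 3, 2, 1, 0]
i: (SA[i-1],SA[i]) lcp shared
  1: (5,4) 0 ''
  2: (4,3) 1 'c'
  3: (3,2) 2 'cc'
  4: (2,1) 0 ''
  5: (1,0) 0 ''

[0, 0, 1, 2, 0, 0]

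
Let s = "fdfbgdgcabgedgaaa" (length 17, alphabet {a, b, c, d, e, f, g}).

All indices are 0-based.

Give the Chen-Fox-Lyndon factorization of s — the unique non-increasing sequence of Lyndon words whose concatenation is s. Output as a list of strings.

emit factor 1: 'f' (i=0, period=1)
emit factor 2: 'df' (i=1, period=2)
emit factor 3: 'bgdgc' (i=3, period=5)
emit factor 4: 'abgedg' (i=8, period=6)
emit factor 5: 'a' (i=14, period=1)
emit factor 6: 'a' (i=15, period=1)
emit factor 7: 'a' (i=16, period=1)

["f", "df", "bgdgc", "abgedg", "a", "a", "a"]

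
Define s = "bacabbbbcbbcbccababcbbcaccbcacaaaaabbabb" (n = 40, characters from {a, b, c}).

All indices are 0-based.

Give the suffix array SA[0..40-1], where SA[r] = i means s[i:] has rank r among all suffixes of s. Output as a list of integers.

rank | idx | suffix
   0 |  30 | aaaaabbabb
   1 |  31 | aaaabbabb
   2 |  32 | aaabbabb
   3 |  33 | aabbabb
   4 |  15 | ababcbbcaccbcacaaaaabbabb
   5 |  37 | abb
   6 |  34 | abbabb
   7 |   3 | abbbbcbbcbccababcbbcaccbcacaaaaabbabb
   8 |  17 | abcbbcaccbcacaaaaabbabb
   9 |  28 | acaaaaabbabb
  10 |   1 | acabbbbcbbcbccababcbbcaccbcacaaaaabbabb
  11 |  23 | accbcacaaaaabbabb
  12 |  39 | b
  13 |  36 | babb
  14 |  16 | babcbbcaccbcacaaaaabbabb
  15 |   0 | bacabbbbcbbcbccababcbbcaccbcacaaaaabbabb
  16 |  38 | bb
  17 |  35 | bbabb
  18 |   4 | bbbbcbbcbccababcbbcaccbcacaaaaabbabb
  19 |   5 | bbbcbbcbccababcbbcaccbcacaaaaabbabb
  20 |  20 | bbcaccbcacaaaaabbabb
  21 |   6 | bbcbbcbccababcbbcaccbcacaaaaabbabb
  22 |   9 | bbcbccababcbbcaccbcacaaaaabbabb
  23 |  26 | bcacaaaaabbabb
  24 |  21 | bcaccbcacaaaaabbabb
  25 |  18 | bcbbcaccbcacaaaaabbabb
  26 |   7 | bcbbcbccababcbbcaccbcacaaaaabbabb
  27 |  10 | bcbccababcbbcaccbcacaaaaabbabb
  28 |  12 | bccababcbbcaccbcacaaaaabbabb
  29 |  29 | caaaaabbabb
  30 |  14 | cababcbbcaccbcacaaaaabbabb
  31 |   2 | cabbbbcbbcbccababcbbcaccbcacaaaaabbabb
  32 |  27 | cacaaaaabbabb
  33 |  22 | caccbcacaaaaabbabb
  34 |  19 | cbbcaccbcacaaaaabbabb
  35 |   8 | cbbcbccababcbbcaccbcacaaaaabbabb
  36 |  25 | cbcacaaaaabbabb
  37 |  11 | cbccababcbbcaccbcacaaaaabbabb
  38 |  13 | ccababcbbcaccbcacaaaaabbabb
  39 |  24 | ccbcacaaaaabbabb

[30, 31, 32, 33, 15, 37, 34, 3, 17, 28, 1, 23, 39, 36, 16, 0, 38, 35, 4, 5, 20, 6, 9, 26, 21, 18, 7, 10, 12, 29, 14, 2, 27, 22, 19, 8, 25, 11, 13, 24]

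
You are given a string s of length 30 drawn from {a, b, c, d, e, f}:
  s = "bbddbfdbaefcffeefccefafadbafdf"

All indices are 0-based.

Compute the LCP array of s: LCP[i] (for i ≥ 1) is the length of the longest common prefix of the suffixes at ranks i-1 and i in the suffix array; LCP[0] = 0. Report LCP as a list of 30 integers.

[0, 1, 1, 2, 0, 2, 1, 1, 1, 0, 1, 1, 0, 3, 2, 1, 1, 0, 1, 2, 3, 0, 1, 2, 1, 2, 1, 2, 1, 1]

rank→(start, suffix):
  0 → (23, 'adbafdf')
  1 → (8, 'aefcffeefccefafadbafdf')
  2 → (21, 'afadbafdf')
  3 → (26, 'afdf')
  4 → (7, 'baefcffeefccefafadbafdf')
  5 → (25, 'bafdf')
  6 → (0, 'bbddbfdbaefcffeefccefafadbafdf')
  7 → (1, 'bddbfdbaefcffeefccefafadbafdf')
  8 → (4, 'bfdbaefcffeefccefafadbafdf')
  9 → (17, 'ccefafadbafdf')
  10 → (18, 'cefafadbafdf')
  11 → (11, 'cffeefccefafadbafdf')
  12 → (6, 'dbaefcffeefccefafadbafdf')
  13 → (24, 'dbafdf')
  14 → (3, 'dbfdbaefcffeefccefafadbafdf')
  15 → (2, 'ddbfdbaefcffeefccefafadbafdf')
  16 → (28, 'df')
  17 → (14, 'eefccefafadbafdf')
  18 → (19, 'efafadbafdf')
  19 → (15, 'efccefafadbafdf')
  20 → (9, 'efcffeefccefafadbafdf')
  21 → (29, 'f')
  22 → (22, 'fadbafdf')
  23 → (20, 'fafadbafdf')
  24 → (16, 'fccefafadbafdf')
  25 → (10, 'fcffeefccefafadbafdf')
  26 → (5, 'fdbaefcffeefccefafadbafdf')
  27 → (27, 'fdf')
  28 → (13, 'feefccefafadbafdf')
  29 → (12, 'ffeefccefafadbafdf')

SA = [23, 8, 21, 26, 7, 25, 0, 1, 4, 17, 18, 11, 6, 24, 3, 2, 28, 14, 19, 15, 9, 29, 22, 20, 16, 10, 5, 27, 13, 12]
[i] adj suffixes → lcp
  [1] 23/8 → 1 ('a')
  [2] 8/21 → 1 ('a')
  [3] 21/26 → 2 ('af')
  [4] 26/7 → 0 ('')
  [5] 7/25 → 2 ('ba')
  [6] 25/0 → 1 ('b')
  [7] 0/1 → 1 ('b')
  [8] 1/4 → 1 ('b')
  [9] 4/17 → 0 ('')
  [10] 17/18 → 1 ('c')
  [11] 18/11 → 1 ('c')
  [12] 11/6 → 0 ('')
  [13] 6/24 → 3 ('dba')
  [14] 24/3 → 2 ('db')
  [15] 3/2 → 1 ('d')
  [16] 2/28 → 1 ('d')
  [17] 28/14 → 0 ('')
  [18] 14/19 → 1 ('e')
  [19] 19/15 → 2 ('ef')
  [20] 15/9 → 3 ('efc')
  [21] 9/29 → 0 ('')
  [22] 29/22 → 1 ('f')
  [23] 22/20 → 2 ('fa')
  [24] 20/16 → 1 ('f')
  [25] 16/10 → 2 ('fc')
  [26] 10/5 → 1 ('f')
  [27] 5/27 → 2 ('fd')
  [28] 27/13 → 1 ('f')
  [29] 13/12 → 1 ('f')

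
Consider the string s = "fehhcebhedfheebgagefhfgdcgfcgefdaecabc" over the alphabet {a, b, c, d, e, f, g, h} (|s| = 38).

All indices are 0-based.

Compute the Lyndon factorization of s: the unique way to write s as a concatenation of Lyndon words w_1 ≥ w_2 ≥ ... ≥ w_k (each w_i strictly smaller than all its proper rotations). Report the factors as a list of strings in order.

emit factor 1: 'f' (i=0, period=1)
emit factor 2: 'ehh' (i=1, period=3)
emit factor 3: 'ce' (i=4, period=2)
emit factor 4: 'bhedfhee' (i=6, period=8)
emit factor 5: 'bg' (i=14, period=2)
emit factor 6: 'agefhfgdcgfcgefd' (i=16, period=16)
emit factor 7: 'aec' (i=32, period=3)
emit factor 8: 'abc' (i=35, period=3)

["f", "ehh", "ce", "bhedfhee", "bg", "agefhfgdcgfcgefd", "aec", "abc"]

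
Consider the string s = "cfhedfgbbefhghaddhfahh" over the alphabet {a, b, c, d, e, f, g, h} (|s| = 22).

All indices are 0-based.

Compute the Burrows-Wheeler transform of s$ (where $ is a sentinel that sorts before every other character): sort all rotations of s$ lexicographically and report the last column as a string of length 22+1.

hhfgb$aedhbhdcefhhgfdfa

rank  rotation                 last
    0  $cfhedfgbbefhghaddhfahh  h
    1  addhfahh$cfhedfgbbefhgh  h
    2  ahh$cfhedfgbbefhghaddhf  f
    3  bbefhghaddhfahh$cfhedfg  g
    4  befhghaddhfahh$cfhedfgb  b
    5  cfhedfgbbefhghaddhfahh$  $
    6  ddhfahh$cfhedfgbbefhgha  a
    7  dfgbbefhghaddhfahh$cfhe  e
    8  dhfahh$cfhedfgbbefhghad  d
    9  edfgbbefhghaddhfahh$cfh  h
   10  efhghaddhfahh$cfhedfgbb  b
   11  fahh$cfhedfgbbefhghaddh  h
   12  fgbbefhghaddhfahh$cfhed  d
   13  fhedfgbbefhghaddhfahh$c  c
   14  fhghaddhfahh$cfhedfgbbe  e
   15  gbbefhghaddhfahh$cfhedf  f
   16  ghaddhfahh$cfhedfgbbefh  h
   17  h$cfhedfgbbefhghaddhfah  h
   18  haddhfahh$cfhedfgbbefhg  g
   19  hedfgbbefhghaddhfahh$cf  f
   20  hfahh$cfhedfgbbefhghadd  d
   21  hghaddhfahh$cfhedfgbbef  f
   22  hh$cfhedfgbbefhghaddhfa  a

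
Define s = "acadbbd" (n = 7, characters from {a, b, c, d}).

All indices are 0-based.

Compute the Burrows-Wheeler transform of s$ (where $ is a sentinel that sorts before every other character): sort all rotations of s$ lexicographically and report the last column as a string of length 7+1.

rank  rotation  last
    0  $acadbbd  d
    1  acadbbd$  $
    2  adbbd$ac  c
    3  bbd$acad  d
    4  bd$acadb  b
    5  cadbbd$a  a
    6  d$acadbb  b
    7  dbbd$aca  a

d$cdbaba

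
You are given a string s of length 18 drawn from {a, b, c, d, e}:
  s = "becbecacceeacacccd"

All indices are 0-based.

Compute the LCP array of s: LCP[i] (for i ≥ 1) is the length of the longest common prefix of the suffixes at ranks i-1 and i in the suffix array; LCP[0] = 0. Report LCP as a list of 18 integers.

[0, 2, 3, 0, 3, 0, 4, 1, 1, 2, 2, 1, 1, 0, 0, 1, 2, 1]

sorted suffixes:
  #0 SA[0]=11  'acacccd'
  #1 SA[1]=13  'acccd'
  #2 SA[2]=6  'acceeacacccd'
  #3 SA[3]=3  'becacceeacacccd'
  #4 SA[4]=0  'becbecacceeacacccd'
  #5 SA[5]=12  'cacccd'
  #6 SA[6]=5  'cacceeacacccd'
  #7 SA[7]=2  'cbecacceeacacccd'
  #8 SA[8]=14  'cccd'
  #9 SA[9]=15  'ccd'
  #10 SA[10]=7  'cceeacacccd'
  #11 SA[11]=16  'cd'
  #12 SA[12]=8  'ceeacacccd'
  #13 SA[13]=17  'd'
  #14 SA[14]=10  'eacacccd'
  #15 SA[15]=4  'ecacceeacacccd'
  #16 SA[16]=1  'ecbecacceeacacccd'
  #17 SA[17]=9  'eeacacccd'

SA = [11, 13, 6, 3, 0, 12, 5, 2, 14, 15, 7, 16, 8, 17, 10, 4, 1, 9]
rank  pair      lcp
   1  s[11:],s[13:]  2  'ac'
   2  s[13:],s[6:]  3  'acc'
   3  s[6:],s[3:]  0  ''
   4  s[3:],s[0:]  3  'bec'
   5  s[0:],s[12:]  0  ''
   6  s[12:],s[5:]  4  'cacc'
   7  s[5:],s[2:]  1  'c'
   8  s[2:],s[14:]  1  'c'
   9  s[14:],s[15:]  2  'cc'
  10  s[15:],s[7:]  2  'cc'
  11  s[7:],s[16:]  1  'c'
  12  s[16:],s[8:]  1  'c'
  13  s[8:],s[17:]  0  ''
  14  s[17:],s[10:]  0  ''
  15  s[10:],s[4:]  1  'e'
  16  s[4:],s[1:]  2  'ec'
  17  s[1:],s[9:]  1  'e'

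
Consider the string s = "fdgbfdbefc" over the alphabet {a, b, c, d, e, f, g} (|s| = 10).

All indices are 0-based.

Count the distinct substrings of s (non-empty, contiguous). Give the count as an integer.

sorted suffixes:
  #0 SA[0]=6  'befc'
  #1 SA[1]=3  'bfdbefc'
  #2 SA[2]=9  'c'
  #3 SA[3]=5  'dbefc'
  #4 SA[4]=1  'dgbfdbefc'
  #5 SA[5]=7  'efc'
  #6 SA[6]=8  'fc'
  #7 SA[7]=4  'fdbefc'
  #8 SA[8]=0  'fdgbfdbefc'
  #9 SA[9]=2  'gbfdbefc'

SA = [6, 3, 9, 5, 1, 7, 8, 4, 0, 2]
[i] adj suffixes → lcp
  [1] 6/3 → 1 ('b')
  [2] 3/9 → 0 ('')
  [3] 9/5 → 0 ('')
  [4] 5/1 → 1 ('d')
  [5] 1/7 → 0 ('')
  [6] 7/8 → 0 ('')
  [7] 8/4 → 1 ('f')
  [8] 4/0 → 2 ('fd')
  [9] 0/2 → 0 ('')

n(n+1)/2 = 10·11/2 = 55
Σ LCP = 0 + 1 + 0 + 0 + 1 + 0 + 0 + 1 + 2 + 0 = 5
distinct = 55 − 5 = 50

50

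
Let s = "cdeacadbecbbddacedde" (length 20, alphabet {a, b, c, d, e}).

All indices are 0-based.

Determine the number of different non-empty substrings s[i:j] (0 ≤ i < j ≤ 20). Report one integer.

192

sorted suffixes:
  #0 SA[0]=3  'acadbecbbddacedde'
  #1 SA[1]=14  'acedde'
  #2 SA[2]=5  'adbecbbddacedde'
  #3 SA[3]=10  'bbddacedde'
  #4 SA[4]=11  'bddacedde'
  #5 SA[5]=7  'becbbddacedde'
  #6 SA[6]=4  'cadbecbbddacedde'
  #7 SA[7]=9  'cbbddacedde'
  #8 SA[8]=0  'cdeacadbecbbddacedde'
  #9 SA[9]=15  'cedde'
  #10 SA[10]=13  'dacedde'
  #11 SA[11]=6  'dbecbbddacedde'
  #12 SA[12]=12  'ddacedde'
  #13 SA[13]=17  'dde'
  #14 SA[14]=18  'de'
  #15 SA[15]=1  'deacadbecbbddacedde'
  #16 SA[16]=19  'e'
  #17 SA[17]=2  'eacadbecbbddacedde'
  #18 SA[18]=8  'ecbbddacedde'
  #19 SA[19]=16  'edde'

SA = [3, 14, 5, 10, 11, 7, 4, 9, 0, 15, 13, 6, 12, 17, 18, 1, 19, 2, 8, 16]
i: (SA[i-1],SA[i]) lcp shared
  1: (3,14) 2 'ac'
  2: (14,5) 1 'a'
  3: (5,10) 0 ''
  4: (10,11) 1 'b'
  5: (11,7) 1 'b'
  6: (7,4) 0 ''
  7: (4,9) 1 'c'
  8: (9,0) 1 'c'
  9: (0,15) 1 'c'
  10: (15,13) 0 ''
  11: (13,6) 1 'd'
  12: (6,12) 1 'd'
  13: (12,17) 2 'dd'
  14: (17,18) 1 'd'
  15: (18,1) 2 'de'
  16: (1,19) 0 ''
  17: (19,2) 1 'e'
  18: (2,8) 1 'e'
  19: (8,16) 1 'e'

n(n+1)/2 = 20·21/2 = 210
Σ LCP = 0 + 2 + 1 + 0 + 1 + 1 + 0 + 1 + 1 + 1 + 0 + 1 + 1 + 2 + 1 + 2 + 0 + 1 + 1 + 1 = 18
distinct = 210 − 18 = 192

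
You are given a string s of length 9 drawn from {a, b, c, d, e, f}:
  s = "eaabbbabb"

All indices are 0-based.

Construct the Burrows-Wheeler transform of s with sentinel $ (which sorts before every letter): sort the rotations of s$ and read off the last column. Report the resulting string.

rank  rotation    last
    0  $eaabbbabb  b
    1  aabbbabb$e  e
    2  abb$eaabbb  b
    3  abbbabb$ea  a
    4  b$eaabbbab  b
    5  babb$eaabb  b
    6  bb$eaabbba  a
    7  bbabb$eaab  b
    8  bbbabb$eaa  a
    9  eaabbbabb$  $

bebabbaba$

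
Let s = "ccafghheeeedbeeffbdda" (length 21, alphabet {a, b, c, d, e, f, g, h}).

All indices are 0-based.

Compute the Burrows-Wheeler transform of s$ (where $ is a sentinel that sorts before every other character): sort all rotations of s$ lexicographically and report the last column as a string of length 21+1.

rank  rotation                last
    0  $ccafghheeeedbeeffbdda  a
    1  a$ccafghheeeedbeeffbdd  d
    2  afghheeeedbeeffbdda$cc  c
    3  bdda$ccafghheeeedbeeff  f
    4  beeffbdda$ccafghheeeed  d
    5  cafghheeeedbeeffbdda$c  c
    6  ccafghheeeedbeeffbdda$  $
    7  da$ccafghheeeedbeeffbd  d
    8  dbeeffbdda$ccafghheeee  e
    9  dda$ccafghheeeedbeeffb  b
   10  edbeeffbdda$ccafghheee  e
   11  eedbeeffbdda$ccafghhee  e
   12  eeedbeeffbdda$ccafghhe  e
   13  eeeedbeeffbdda$ccafghh  h
   14  eeffbdda$ccafghheeeedb  b
   15  effbdda$ccafghheeeedbe  e
   16  fbdda$ccafghheeeedbeef  f
   17  ffbdda$ccafghheeeedbee  e
   18  fghheeeedbeeffbdda$cca  a
   19  ghheeeedbeeffbdda$ccaf  f
   20  heeeedbeeffbdda$ccafgh  h
   21  hheeeedbeeffbdda$ccafg  g

adcfdc$debeeehbefeafhg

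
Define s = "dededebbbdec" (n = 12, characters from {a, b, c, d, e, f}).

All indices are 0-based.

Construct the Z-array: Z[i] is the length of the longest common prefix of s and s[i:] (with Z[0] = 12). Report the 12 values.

Z[0]=12
i=1: outside box; Z[1]=0
i=2: outside box; Z[2]=4 grow→box=[2,6)
i=3: min(r-i=3, Z[1]=0)=0; Z[3]=0
i=4: min(r-i=2, Z[2]=4)=2; Z[4]=2
i=5: min(r-i=1, Z[3]=0)=0; Z[5]=0
i=6: outside box; Z[6]=0
i=7: outside box; Z[7]=0
i=8: outside box; Z[8]=0
i=9: outside box; Z[9]=2 grow→box=[9,11)
i=10: min(r-i=1, Z[1]=0)=0; Z[10]=0
i=11: outside box; Z[11]=0

[12, 0, 4, 0, 2, 0, 0, 0, 0, 2, 0, 0]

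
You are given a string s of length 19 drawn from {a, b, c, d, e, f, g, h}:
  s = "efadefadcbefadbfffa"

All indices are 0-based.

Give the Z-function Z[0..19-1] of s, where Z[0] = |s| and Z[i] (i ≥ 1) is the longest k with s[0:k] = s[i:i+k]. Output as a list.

[19, 0, 0, 0, 4, 0, 0, 0, 0, 0, 4, 0, 0, 0, 0, 0, 0, 0, 0]

Z[0]=19
i=1: fresh scan; Z[1]=0
i=2: fresh scan; Z[2]=0
i=3: fresh scan; Z[3]=0
i=4: fresh scan; Z[4]=4 scan→box=[4,8)
i=5: min(r-i=3, Z[1]=0)=0; Z[5]=0
i=6: min(r-i=2, Z[2]=0)=0; Z[6]=0
i=7: min(r-i=1, Z[3]=0)=0; Z[7]=0
i=8: fresh scan; Z[8]=0
i=9: fresh scan; Z[9]=0
i=10: fresh scan; Z[10]=4 scan→box=[10,14)
i=11: min(r-i=3, Z[1]=0)=0; Z[11]=0
i=12: min(r-i=2, Z[2]=0)=0; Z[12]=0
i=13: min(r-i=1, Z[3]=0)=0; Z[13]=0
i=14: fresh scan; Z[14]=0
i=15: fresh scan; Z[15]=0
i=16: fresh scan; Z[16]=0
i=17: fresh scan; Z[17]=0
i=18: fresh scan; Z[18]=0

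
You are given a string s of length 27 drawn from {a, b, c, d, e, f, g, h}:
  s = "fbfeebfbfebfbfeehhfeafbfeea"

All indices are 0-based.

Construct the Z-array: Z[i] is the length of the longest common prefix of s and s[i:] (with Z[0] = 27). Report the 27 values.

Z[0]=27
i=1: fresh scan; Z[1]=0
i=2: fresh scan; Z[2]=1 extend→box=[2,3)
i=3: fresh scan; Z[3]=0
i=4: fresh scan; Z[4]=0
i=5: fresh scan; Z[5]=0
i=6: fresh scan; Z[6]=4 extend→box=[6,10)
i=7: min(r-i=3, Z[1]=0)=0; Z[7]=0
i=8: min(r-i=2, Z[2]=1)=1; Z[8]=1
i=9: min(r-i=1, Z[3]=0)=0; Z[9]=0
i=10: fresh scan; Z[10]=0
i=11: fresh scan; Z[11]=5 extend→box=[11,16)
i=12: min(r-i=4, Z[1]=0)=0; Z[12]=0
i=13: min(r-i=3, Z[2]=1)=1; Z[13]=1
i=14: min(r-i=2, Z[3]=0)=0; Z[14]=0
i=15: min(r-i=1, Z[4]=0)=0; Z[15]=0
i=16: fresh scan; Z[16]=0
i=17: fresh scan; Z[17]=0
i=18: fresh scan; Z[18]=1 extend→box=[18,19)
i=19: fresh scan; Z[19]=0
i=20: fresh scan; Z[20]=0
i=21: fresh scan; Z[21]=5 extend→box=[21,26)
i=22: min(r-i=4, Z[1]=0)=0; Z[22]=0
i=23: min(r-i=3, Z[2]=1)=1; Z[23]=1
i=24: min(r-i=2, Z[3]=0)=0; Z[24]=0
i=25: min(r-i=1, Z[4]=0)=0; Z[25]=0
i=26: fresh scan; Z[26]=0

[27, 0, 1, 0, 0, 0, 4, 0, 1, 0, 0, 5, 0, 1, 0, 0, 0, 0, 1, 0, 0, 5, 0, 1, 0, 0, 0]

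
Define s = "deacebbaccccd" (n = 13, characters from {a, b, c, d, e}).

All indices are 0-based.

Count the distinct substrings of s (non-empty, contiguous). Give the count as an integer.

79

rank | idx | suffix
   0 |   7 | accccd
   1 |   2 | acebbaccccd
   2 |   6 | baccccd
   3 |   5 | bbaccccd
   4 |   8 | ccccd
   5 |   9 | cccd
   6 |  10 | ccd
   7 |  11 | cd
   8 |   3 | cebbaccccd
   9 |  12 | d
  10 |   0 | deacebbaccccd
  11 |   1 | eacebbaccccd
  12 |   4 | ebbaccccd

SA = [7, 2, 6, 5, 8, 9, 10, 11, 3, 12, 0, 1, 4]
rank  pair      lcp
   1  s[7:],s[2:]  2  'ac'
   2  s[2:],s[6:]  0  ''
   3  s[6:],s[5:]  1  'b'
   4  s[5:],s[8:]  0  ''
   5  s[8:],s[9:]  3  'ccc'
   6  s[9:],s[10:]  2  'cc'
   7  s[10:],s[11:]  1  'c'
   8  s[11:],s[3:]  1  'c'
   9  s[3:],s[12:]  0  ''
  10  s[12:],s[0:]  1  'd'
  11  s[0:],s[1:]  0  ''
  12  s[1:],s[4:]  1  'e'

n(n+1)/2 = 13·14/2 = 91
Σ LCP = 0 + 2 + 0 + 1 + 0 + 3 + 2 + 1 + 1 + 0 + 1 + 0 + 1 = 12
distinct = 91 − 12 = 79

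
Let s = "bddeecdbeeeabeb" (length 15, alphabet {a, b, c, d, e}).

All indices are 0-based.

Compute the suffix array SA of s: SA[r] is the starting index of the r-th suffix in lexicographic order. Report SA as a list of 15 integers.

[11, 14, 0, 12, 7, 5, 6, 1, 2, 10, 13, 4, 9, 3, 8]

rank→(start, suffix):
  0 → (11, 'abeb')
  1 → (14, 'b')
  2 → (0, 'bddeecdbeeeabeb')
  3 → (12, 'beb')
  4 → (7, 'beeeabeb')
  5 → (5, 'cdbeeeabeb')
  6 → (6, 'dbeeeabeb')
  7 → (1, 'ddeecdbeeeabeb')
  8 → (2, 'deecdbeeeabeb')
  9 → (10, 'eabeb')
  10 → (13, 'eb')
  11 → (4, 'ecdbeeeabeb')
  12 → (9, 'eeabeb')
  13 → (3, 'eecdbeeeabeb')
  14 → (8, 'eeeabeb')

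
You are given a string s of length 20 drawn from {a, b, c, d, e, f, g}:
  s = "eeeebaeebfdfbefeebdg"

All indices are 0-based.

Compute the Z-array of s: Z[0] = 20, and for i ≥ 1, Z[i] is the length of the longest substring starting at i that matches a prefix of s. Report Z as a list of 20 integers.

Z[0]=20
i=1: fresh scan; Z[1]=3 scan→box=[1,4)
i=2: min(r-i=2, Z[1]=3)=2; Z[2]=2
i=3: min(r-i=1, Z[2]=2)=1; Z[3]=1
i=4: fresh scan; Z[4]=0
i=5: fresh scan; Z[5]=0
i=6: fresh scan; Z[6]=2 scan→box=[6,8)
i=7: min(r-i=1, Z[1]=3)=1; Z[7]=1
i=8: fresh scan; Z[8]=0
i=9: fresh scan; Z[9]=0
i=10: fresh scan; Z[10]=0
i=11: fresh scan; Z[11]=0
i=12: fresh scan; Z[12]=0
i=13: fresh scan; Z[13]=1 scan→box=[13,14)
i=14: fresh scan; Z[14]=0
i=15: fresh scan; Z[15]=2 scan→box=[15,17)
i=16: min(r-i=1, Z[1]=3)=1; Z[16]=1
i=17: fresh scan; Z[17]=0
i=18: fresh scan; Z[18]=0
i=19: fresh scan; Z[19]=0

[20, 3, 2, 1, 0, 0, 2, 1, 0, 0, 0, 0, 0, 1, 0, 2, 1, 0, 0, 0]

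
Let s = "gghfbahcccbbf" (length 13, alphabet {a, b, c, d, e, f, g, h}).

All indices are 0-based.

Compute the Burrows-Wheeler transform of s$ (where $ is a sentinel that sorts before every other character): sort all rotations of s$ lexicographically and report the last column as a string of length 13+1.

fbfcbcchbh$gag

rank  rotation        last
    0  $gghfbahcccbbf  f
    1  ahcccbbf$gghfb  b
    2  bahcccbbf$gghf  f
    3  bbf$gghfbahccc  c
    4  bf$gghfbahcccb  b
    5  cbbf$gghfbahcc  c
    6  ccbbf$gghfbahc  c
    7  cccbbf$gghfbah  h
    8  f$gghfbahcccbb  b
    9  fbahcccbbf$ggh  h
   10  gghfbahcccbbf$  $
   11  ghfbahcccbbf$g  g
   12  hcccbbf$gghfba  a
   13  hfbahcccbbf$gg  g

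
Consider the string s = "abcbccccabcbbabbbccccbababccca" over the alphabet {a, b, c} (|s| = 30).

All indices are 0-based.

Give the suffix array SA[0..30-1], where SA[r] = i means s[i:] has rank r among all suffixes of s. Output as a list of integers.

[29, 22, 13, 8, 0, 24, 21, 12, 23, 11, 14, 15, 9, 1, 25, 3, 16, 28, 7, 20, 10, 2, 27, 6, 19, 26, 5, 18, 4, 17]

rank→(start, suffix):
  0 → (29, 'a')
  1 → (22, 'ababccca')
  2 → (13, 'abbbccccbababccca')
  3 → (8, 'abcbbabbbccccbababccca')
  4 → (0, 'abcbccccabcbbabbbccccbababccca')
  5 → (24, 'abccca')
  6 → (21, 'bababccca')
  7 → (12, 'babbbccccbababccca')
  8 → (23, 'babccca')
  9 → (11, 'bbabbbccccbababccca')
  10 → (14, 'bbbccccbababccca')
  11 → (15, 'bbccccbababccca')
  12 → (9, 'bcbbabbbccccbababccca')
  13 → (1, 'bcbccccabcbbabbbccccbababccca')
  14 → (25, 'bccca')
  15 → (3, 'bccccabcbbabbbccccbababccca')
  16 → (16, 'bccccbababccca')
  17 → (28, 'ca')
  18 → (7, 'cabcbbabbbccccbababccca')
  19 → (20, 'cbababccca')
  20 → (10, 'cbbabbbccccbababccca')
  21 → (2, 'cbccccabcbbabbbccccbababccca')
  22 → (27, 'cca')
  23 → (6, 'ccabcbbabbbccccbababccca')
  24 → (19, 'ccbababccca')
  25 → (26, 'ccca')
  26 → (5, 'cccabcbbabbbccccbababccca')
  27 → (18, 'cccbababccca')
  28 → (4, 'ccccabcbbabbbccccbababccca')
  29 → (17, 'ccccbababccca')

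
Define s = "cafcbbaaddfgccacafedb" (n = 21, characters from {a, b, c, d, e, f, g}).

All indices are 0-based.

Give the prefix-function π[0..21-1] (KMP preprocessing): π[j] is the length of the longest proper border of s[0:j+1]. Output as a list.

π[0] = 0
j=1 s[j]='a': π[1]=0 (border '')
j=2 s[j]='f': π[2]=0 (border '')
j=3 s[j]='c': π[3]=1 (border 'c')
j=4 s[j]='b': k: 1→0; π[4]=0 (border '')
j=5 s[j]='b': π[5]=0 (border '')
j=6 s[j]='a': π[6]=0 (border '')
j=7 s[j]='a': π[7]=0 (border '')
j=8 s[j]='d': π[8]=0 (border '')
j=9 s[j]='d': π[9]=0 (border '')
j=10 s[j]='f': π[10]=0 (border '')
j=11 s[j]='g': π[11]=0 (border '')
j=12 s[j]='c': π[12]=1 (border 'c')
j=13 s[j]='c': k: 1→0; π[13]=1 (border 'c')
j=14 s[j]='a': π[14]=2 (border 'ca')
j=15 s[j]='c': k: 2→0; π[15]=1 (border 'c')
j=16 s[j]='a': π[16]=2 (border 'ca')
j=17 s[j]='f': π[17]=3 (border 'caf')
j=18 s[j]='e': k: 3→0; π[18]=0 (border '')
j=19 s[j]='d': π[19]=0 (border '')
j=20 s[j]='b': π[20]=0 (border '')

[0, 0, 0, 1, 0, 0, 0, 0, 0, 0, 0, 0, 1, 1, 2, 1, 2, 3, 0, 0, 0]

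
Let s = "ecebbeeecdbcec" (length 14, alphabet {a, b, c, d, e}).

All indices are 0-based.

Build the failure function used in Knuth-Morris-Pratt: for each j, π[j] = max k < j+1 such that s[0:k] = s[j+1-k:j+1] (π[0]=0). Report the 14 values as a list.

π[0] = 0
j=1 s[j]='c': π[1]=0 (border '')
j=2 s[j]='e': π[2]=1 (border 'e')
j=3 s[j]='b': k: 1→0; π[3]=0 (border '')
j=4 s[j]='b': π[4]=0 (border '')
j=5 s[j]='e': π[5]=1 (border 'e')
j=6 s[j]='e': k: 1→0; π[6]=1 (border 'e')
j=7 s[j]='e': k: 1→0; π[7]=1 (border 'e')
j=8 s[j]='c': π[8]=2 (border 'ec')
j=9 s[j]='d': k: 2→0; π[9]=0 (border '')
j=10 s[j]='b': π[10]=0 (border '')
j=11 s[j]='c': π[11]=0 (border '')
j=12 s[j]='e': π[12]=1 (border 'e')
j=13 s[j]='c': π[13]=2 (border 'ec')

[0, 0, 1, 0, 0, 1, 1, 1, 2, 0, 0, 0, 1, 2]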